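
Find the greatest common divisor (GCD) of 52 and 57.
1

Using the Euclidean algorithm:
52 = 0 × 57 + 52
57 = 1 × 52 + 5
52 = 10 × 5 + 2
5 = 2 × 2 + 1
2 = 2 × 1 + 0

GCD(52, 57) = 1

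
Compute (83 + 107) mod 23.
6

(83 + 107) = 190
190 mod 23 = 6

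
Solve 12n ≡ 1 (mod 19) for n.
8

Using Extended Euclidean Algorithm:
gcd(12, 19) = 1
Bezout coefficients: 12 × 8 + 19 × -5 = 1
So 12 × 8 ≡ 1 (mod 19)
The inverse is 8 mod 19 = 8
Verification: 12 × 8 = 96 = 5 × 19 + 1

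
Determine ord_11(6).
Powers of 6 mod 11: 6^1≡6, 6^2≡3, 6^3≡7, 6^4≡9, 6^5≡10, 6^6≡5, 6^7≡8, 6^8≡4, 6^9≡2, 6^10≡1. Order = 10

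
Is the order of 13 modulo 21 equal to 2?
Yes, ord_21(13) = 2.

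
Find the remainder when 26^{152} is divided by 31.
By Fermat: 26^{30} ≡ 1 (mod 31). 152 = 5×30 + 2. So 26^{152} ≡ 26^{2} ≡ 25 (mod 31)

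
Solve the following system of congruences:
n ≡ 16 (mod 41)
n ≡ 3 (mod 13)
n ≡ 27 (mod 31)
3747

Using the Chinese Remainder Theorem:
M = product of moduli = 16523
For equation 1: M_1 = 403, 403 ≡ 34 (mod 41), inverse of 403 mod 41 is 35 (check: 34 × 35 = 1190 ≡ 1 (mod 41))
For equation 2: M_2 = 1271, 1271 ≡ 10 (mod 13), inverse of 1271 mod 13 is 4 (check: 10 × 4 = 40 ≡ 1 (mod 13))
For equation 3: M_3 = 533, 533 ≡ 6 (mod 31), inverse of 533 mod 31 is 26 (check: 6 × 26 = 156 ≡ 1 (mod 31))
Combine: n ≡ Σ r_i×M_i×(M_i⁻¹ mod m_i) = 16×403×35 + 3×1271×4 + 27×533×26 = 225680 + 15252 + 374166 = 615098
615098 mod 16523 = 3747
n ≡ 3747 (mod 16523)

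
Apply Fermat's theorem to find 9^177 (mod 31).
By Fermat: 9^{30} ≡ 1 (mod 31). 177 ≡ 27 (mod 30). So 9^{177} ≡ 9^{27} ≡ 2 (mod 31)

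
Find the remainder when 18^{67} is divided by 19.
By Fermat: 18^{18} ≡ 1 (mod 19). 67 = 3×18 + 13. So 18^{67} ≡ 18^{13} ≡ 18 (mod 19)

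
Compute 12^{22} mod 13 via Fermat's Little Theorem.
1

By Fermat's Little Theorem, a^(p-1) ≡ 1 (mod p) for prime p and gcd(a, p) = 1
Here p = 13, so 12^12 ≡ 1 (mod 13)
We can reduce the exponent: 22 mod 12 = 10
So 12^22 ≡ 12^10 (mod 13)
Computing: 12^10 mod 13 = 1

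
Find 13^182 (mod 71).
Using Fermat: 13^{70} ≡ 1 (mod 71). 182 ≡ 42 (mod 70). So 13^{182} ≡ 13^{42} ≡ 5 (mod 71)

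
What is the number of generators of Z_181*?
Number of primitive roots mod 181 = φ(180) = 48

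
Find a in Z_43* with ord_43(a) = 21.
9 has order 21 mod 43 since 9^{21} ≡ 1 (mod 43) and no smaller power works.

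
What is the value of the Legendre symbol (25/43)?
(25/43) = 25^{21} mod 43 = 1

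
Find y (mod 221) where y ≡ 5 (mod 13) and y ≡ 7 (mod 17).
M = 13 × 17 = 221. M₁ = 17, y₁ ≡ 10 (mod 13). M₂ = 13, y₂ ≡ 4 (mod 17). y = 5×17×10 + 7×13×4 ≡ 109 (mod 221)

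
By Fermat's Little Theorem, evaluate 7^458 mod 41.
By Fermat: 7^{40} ≡ 1 (mod 41). 458 ≡ 18 (mod 40). So 7^{458} ≡ 7^{18} ≡ 5 (mod 41)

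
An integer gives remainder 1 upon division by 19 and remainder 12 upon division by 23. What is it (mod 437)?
M = 19 × 23 = 437. M₁ = 23, y₁ ≡ 5 (mod 19). M₂ = 19, y₂ ≡ 17 (mod 23). r = 1×23×5 + 12×19×17 ≡ 58 (mod 437). The smallest positive such number is 58.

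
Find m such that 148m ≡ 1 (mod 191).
148^(-1) ≡ 151 (mod 191). Verification: 148 × 151 = 22348 ≡ 1 (mod 191)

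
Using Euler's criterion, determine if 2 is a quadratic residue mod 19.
By Euler's criterion: 2^{9} ≡ 18 (mod 19). Since this equals -1 (≡ 18), 2 is not a QR.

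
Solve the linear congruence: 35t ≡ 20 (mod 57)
25

Since gcd(35, 57) = 1 divides 20, a solution exists.
Multiply both sides by the inverse of 35 mod 57:
  35^(-1) mod 57 = 44
  x ≡ 44 × 20 ≡ 880 ≡ 25 (mod 57)
Verification: 35 × 25 = 875 = 15 × 57 + 20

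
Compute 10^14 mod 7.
Using Fermat: 10^{6} ≡ 1 (mod 7). 14 ≡ 2 (mod 6). So 10^{14} ≡ 10^{2} ≡ 2 (mod 7)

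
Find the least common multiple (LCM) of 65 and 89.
5785

First find GCD(65, 89) using the Euclidean algorithm:
65 = 0 × 89 + 65
89 = 1 × 65 + 24
65 = 2 × 24 + 17
24 = 1 × 17 + 7
17 = 2 × 7 + 3
7 = 2 × 3 + 1
3 = 3 × 1 + 0
GCD(65, 89) = 1

LCM formula: LCM(a, b) = (a × b) / GCD(a, b)
LCM(65, 89) = (65 × 89) / 1
LCM(65, 89) = 5785 / 1
LCM(65, 89) = 5785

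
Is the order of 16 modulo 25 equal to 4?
No, the actual order is 5, not 4.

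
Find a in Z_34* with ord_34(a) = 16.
3 has order 16 mod 34 since 3^{16} ≡ 1 (mod 34) and no smaller power works.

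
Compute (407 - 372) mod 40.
35

(407 - 372) = 35
35 mod 40 = 35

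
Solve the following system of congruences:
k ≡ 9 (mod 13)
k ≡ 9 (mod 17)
9

Using the Chinese Remainder Theorem:
M = product of moduli = 221
For equation 1: M_1 = 17, 17 ≡ 4 (mod 13), inverse of 17 mod 13 is 10 (check: 4 × 10 = 40 ≡ 1 (mod 13))
For equation 2: M_2 = 13, 13 ≡ 13 (mod 17), inverse of 13 mod 17 is 4 (check: 13 × 4 = 52 ≡ 1 (mod 17))
Combine: k ≡ Σ r_i×M_i×(M_i⁻¹ mod m_i) = 9×17×10 + 9×13×4 = 1530 + 468 = 1998
1998 mod 221 = 9
k ≡ 9 (mod 221)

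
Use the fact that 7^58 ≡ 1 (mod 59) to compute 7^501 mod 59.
By Fermat: 7^{58} ≡ 1 (mod 59). 501 = 8×58 + 37. So 7^{501} ≡ 7^{37} ≡ 29 (mod 59)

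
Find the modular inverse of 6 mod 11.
6^(-1) ≡ 2 (mod 11). Verification: 6 × 2 = 12 ≡ 1 (mod 11)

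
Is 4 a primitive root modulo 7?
p - 1 = 6 has prime divisors 2, 3. Check 4^(6/q) mod 7 for each: 4^(6/2) = 4^3 ≡ 1, 4^(6/3) = 4^2 ≡ 2 (mod 7). Since 4^3 ≡ 1 (mod 7), the order of 4 divides 3 (in fact the order is 3) ≠ 6, so it is not a primitive root.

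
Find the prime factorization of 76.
2^2 × 19

Divide by primes starting from smallest:
76 ÷ 2 = 38
38 ÷ 2 = 19
19 ÷ 19 = 1

76 = 2^2 × 19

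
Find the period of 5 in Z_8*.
Powers of 5 mod 8: 5^1≡5, 5^2≡1. Order = 2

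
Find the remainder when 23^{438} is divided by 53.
By Fermat: 23^{52} ≡ 1 (mod 53). 438 = 8×52 + 22. So 23^{438} ≡ 23^{22} ≡ 52 (mod 53)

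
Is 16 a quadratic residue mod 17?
By Euler's criterion: 16^{8} ≡ 1 (mod 17). Since this equals 1, 16 is a QR.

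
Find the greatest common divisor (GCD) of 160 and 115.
5

Using the Euclidean algorithm:
160 = 1 × 115 + 45
115 = 2 × 45 + 25
45 = 1 × 25 + 20
25 = 1 × 20 + 5
20 = 4 × 5 + 0

GCD(160, 115) = 5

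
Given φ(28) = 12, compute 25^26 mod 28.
By Euler: 25^{12} ≡ 1 (mod 28) since gcd(25, 28) = 1. 26 = 2×12 + 2. So 25^{26} ≡ 25^{2} ≡ 9 (mod 28)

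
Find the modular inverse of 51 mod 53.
51^(-1) ≡ 26 (mod 53). Verification: 51 × 26 = 1326 ≡ 1 (mod 53)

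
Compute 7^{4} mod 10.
1

Using successive squaring:
Binary expansion of 4: 100
Powers of 7 mod 10 (each is the square of the previous):
  7^1 ≡ 7 (mod 10)
  7^2 ≡ 7² = 49 ≡ 9 (mod 10)
  7^4 ≡ 9² = 81 ≡ 1 (mod 10)
4 is a power of 2, so 7^4 is the last square: ≡ 1 (mod 10)
Result: 7^4 ≡ 1 (mod 10)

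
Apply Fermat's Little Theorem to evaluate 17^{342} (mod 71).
5

By Fermat's Little Theorem, a^(p-1) ≡ 1 (mod p) for prime p and gcd(a, p) = 1
Here p = 71, so 17^70 ≡ 1 (mod 71)
We can reduce the exponent: 342 mod 70 = 62
So 17^342 ≡ 17^62 (mod 71)
Computing: 17^62 mod 71 = 5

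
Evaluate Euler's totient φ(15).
8

Prime factorization: 15 = 3 × 5
Using the formula φ(n) = n × Π(1 - 1/p) for each prime factor p:
φ(15) = 15 × (1 - 1/3) × (1 - 1/5)
φ(15) = 8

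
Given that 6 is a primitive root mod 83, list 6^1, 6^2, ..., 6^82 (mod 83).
g^1, g^2, ..., g^{82} mod 83: {6, 36, 50, 51, 57, 10, 60, 28, 2, 12, 72, 17, 19, 31, 20, 37, 56, 4, 24, 61, 34, 38, 62, 40, 74, 29, 8, 48, 39, 68, 76, 41, 80, 65, 58, 16, 13, 78, 53, 69, 82, 77, 47, 33, 32, 26, 73, 23, 55, 81, 71, 11, 66, 64, 52, 63, 46, 27, 79, 59, 22, 49, 45, 21, 43, 9, 54, 75, 35, 44, 15, 7, 42, 3, 18, 25, 67, 70, 5, 30, 14, 1}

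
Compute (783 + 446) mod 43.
25

(783 + 446) = 1229
1229 mod 43 = 25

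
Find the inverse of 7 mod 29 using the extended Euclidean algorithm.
Extended GCD: 7(-4) + 29(1) = 1. So 7^(-1) ≡ 25 ≡ 25 (mod 29). Verify: 7 × 25 = 175 ≡ 1 (mod 29)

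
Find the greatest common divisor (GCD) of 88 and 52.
4

Using the Euclidean algorithm:
88 = 1 × 52 + 36
52 = 1 × 36 + 16
36 = 2 × 16 + 4
16 = 4 × 4 + 0

GCD(88, 52) = 4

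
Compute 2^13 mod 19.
Using repeated squaring. 13 = 8 + 4 + 1 (binary 1101). Repeated squaring mod 19: 2^1 ≡ 2; 2^2 ≡ 2² = 4 ≡ 4; 2^4 ≡ 4² = 16 ≡ 16; 2^8 ≡ 16² = 256 ≡ 9. Multiply: 2^13 = 2^8 × 2^4 × 2^1 ≡ 9 × 16 × 2 (mod 19): 9 × 16 = 144 ≡ 11; 11 × 2 = 22 ≡ 3. So 2^13 ≡ 3 (mod 19).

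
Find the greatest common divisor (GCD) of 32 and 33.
1

Using the Euclidean algorithm:
32 = 0 × 33 + 32
33 = 1 × 32 + 1
32 = 32 × 1 + 0

GCD(32, 33) = 1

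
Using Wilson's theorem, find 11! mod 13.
(12)! = (11)! × (12) ≡ -1 (mod 13). So (11)! ≡ -1 × (12)^(-1) ≡ (-1)×(-1) = 1 (mod 13)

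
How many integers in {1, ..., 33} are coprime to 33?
20

Prime factorization: 33 = 3 × 11
Using the formula φ(n) = n × Π(1 - 1/p) for each prime factor p:
φ(33) = 33 × (1 - 1/3) × (1 - 1/11)
φ(33) = 20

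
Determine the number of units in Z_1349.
1260

Prime factorization: 1349 = 19 × 71
Using the formula φ(n) = n × Π(1 - 1/p) for each prime factor p:
φ(1349) = 1349 × (1 - 1/19) × (1 - 1/71)
φ(1349) = 1260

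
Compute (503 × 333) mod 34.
15

(503 × 333) = 167499
167499 mod 34 = 15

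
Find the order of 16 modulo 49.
Powers of 16 mod 49: 16^1≡16, 16^2≡11, 16^3≡29, 16^4≡23, 16^5≡25, 16^6≡8, 16^7≡30, 16^8≡39, 16^9≡36, 16^10≡37, 16^11≡4, 16^12≡15, 16^13≡44, 16^14≡18, 16^15≡43, 16^16≡2, 16^17≡32, 16^18≡22, 16^19≡9, 16^20≡46, 16^21≡1. Order = 21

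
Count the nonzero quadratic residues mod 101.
For prime 101, there are (p-1)/2 = (101-1)/2 = 50 quadratic residues (excluding 0).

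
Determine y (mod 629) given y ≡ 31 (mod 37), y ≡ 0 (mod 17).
68

Using the Chinese Remainder Theorem:
M = product of moduli = 629
For equation 1: M_1 = 17, 17 ≡ 17 (mod 37), inverse of 17 mod 37 is 24 (check: 17 × 24 = 408 ≡ 1 (mod 37))
For equation 2: M_2 = 37, 37 ≡ 3 (mod 17), inverse of 37 mod 17 is 6 (check: 3 × 6 = 18 ≡ 1 (mod 17))
Combine: y ≡ Σ r_i×M_i×(M_i⁻¹ mod m_i) = 31×17×24 + 0×37×6 = 12648 + 0 = 12648
12648 mod 629 = 68
y ≡ 68 (mod 629)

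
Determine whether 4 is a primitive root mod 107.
p - 1 = 106 has prime divisors 2, 53. Check 4^(106/q) mod 107 for each: 4^(106/2) = 4^53 ≡ 1, 4^(106/53) = 4^2 ≡ 16 (mod 107). Since 4^53 ≡ 1 (mod 107), the order of 4 divides 53 (in fact the order is 53) ≠ 106, so it is not a primitive root.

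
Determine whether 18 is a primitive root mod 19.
p - 1 = 18 has prime divisors 2, 3. Check 18^(18/q) mod 19 for each: 18^(18/2) = 18^9 ≡ 18, 18^(18/3) = 18^6 ≡ 1 (mod 19). Since 18^6 ≡ 1 (mod 19), the order of 18 divides 6 (in fact the order is 2) ≠ 18, so it is not a primitive root.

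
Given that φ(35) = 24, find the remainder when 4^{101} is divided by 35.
By Euler: 4^{24} ≡ 1 (mod 35) since gcd(4, 35) = 1. 101 = 4×24 + 5. So 4^{101} ≡ 4^{5} ≡ 9 (mod 35)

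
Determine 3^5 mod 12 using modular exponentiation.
5 = 4 + 1 (binary 101). Repeated squaring mod 12: 3^1 ≡ 3; 3^2 ≡ 3² = 9 ≡ 9; 3^4 ≡ 9² = 81 ≡ 9. Multiply: 3^5 = 3^4 × 3^1 ≡ 9 × 3 (mod 12): 9 × 3 = 27 ≡ 3. So 3^5 ≡ 3 (mod 12).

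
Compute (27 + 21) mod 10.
8

(27 + 21) = 48
48 mod 10 = 8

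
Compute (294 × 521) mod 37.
31

(294 × 521) = 153174
153174 mod 37 = 31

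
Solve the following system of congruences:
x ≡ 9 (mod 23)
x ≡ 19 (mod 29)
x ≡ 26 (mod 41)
24872

Using the Chinese Remainder Theorem:
M = product of moduli = 27347
For equation 1: M_1 = 1189, 1189 ≡ 16 (mod 23), inverse of 1189 mod 23 is 13 (check: 16 × 13 = 208 ≡ 1 (mod 23))
For equation 2: M_2 = 943, 943 ≡ 15 (mod 29), inverse of 943 mod 29 is 2 (check: 15 × 2 = 30 ≡ 1 (mod 29))
For equation 3: M_3 = 667, 667 ≡ 11 (mod 41), inverse of 667 mod 41 is 15 (check: 11 × 15 = 165 ≡ 1 (mod 41))
Combine: x ≡ Σ r_i×M_i×(M_i⁻¹ mod m_i) = 9×1189×13 + 19×943×2 + 26×667×15 = 139113 + 35834 + 260130 = 435077
435077 mod 27347 = 24872
x ≡ 24872 (mod 27347)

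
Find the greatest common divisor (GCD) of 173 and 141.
1

Using the Euclidean algorithm:
173 = 1 × 141 + 32
141 = 4 × 32 + 13
32 = 2 × 13 + 6
13 = 2 × 6 + 1
6 = 6 × 1 + 0

GCD(173, 141) = 1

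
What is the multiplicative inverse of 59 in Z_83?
38

Using Extended Euclidean Algorithm:
gcd(59, 83) = 1
Bezout coefficients: 59 × 38 + 83 × -27 = 1
So 59 × 38 ≡ 1 (mod 83)
The inverse is 38 mod 83 = 38
Verification: 59 × 38 = 2242 = 27 × 83 + 1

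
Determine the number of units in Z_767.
696

Prime factorization: 767 = 13 × 59
Using the formula φ(n) = n × Π(1 - 1/p) for each prime factor p:
φ(767) = 767 × (1 - 1/13) × (1 - 1/59)
φ(767) = 696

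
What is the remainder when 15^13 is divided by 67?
Using repeated squaring. 13 = 8 + 4 + 1 (binary 1101). Repeated squaring mod 67: 15^1 ≡ 15; 15^2 ≡ 15² = 225 ≡ 24; 15^4 ≡ 24² = 576 ≡ 40; 15^8 ≡ 40² = 1600 ≡ 59. Multiply: 15^13 = 15^8 × 15^4 × 15^1 ≡ 59 × 40 × 15 (mod 67): 59 × 40 = 2360 ≡ 15; 15 × 15 = 225 ≡ 24. So 15^13 ≡ 24 (mod 67).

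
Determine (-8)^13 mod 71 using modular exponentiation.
Using repeated squaring. (-8) ≡ 63 (mod 71). 13 = 8 + 4 + 1 (binary 1101). Repeated squaring mod 71: 63^1 ≡ 63; 63^2 ≡ 63² = 3969 ≡ 64; 63^4 ≡ 64² = 4096 ≡ 49; 63^8 ≡ 49² = 2401 ≡ 58. Multiply: (-8)^13 ≡ 63^8 × 63^4 × 63^1 ≡ 58 × 49 × 63 (mod 71): 58 × 49 = 2842 ≡ 2; 2 × 63 = 126 ≡ 55. So (-8)^13 ≡ 55 (mod 71).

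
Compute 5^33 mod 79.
Using repeated squaring. 33 = 32 + 1 (binary 100001). Repeated squaring mod 79: 5^1 ≡ 5; 5^2 ≡ 5² = 25 ≡ 25; 5^4 ≡ 25² = 625 ≡ 72; 5^8 ≡ 72² = 5184 ≡ 49; 5^16 ≡ 49² = 2401 ≡ 31; 5^32 ≡ 31² = 961 ≡ 13. Multiply: 5^33 = 5^32 × 5^1 ≡ 13 × 5 (mod 79): 13 × 5 = 65 ≡ 65. So 5^33 ≡ 65 (mod 79).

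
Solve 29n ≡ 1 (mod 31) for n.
15

Using Extended Euclidean Algorithm:
gcd(29, 31) = 1
Bezout coefficients: 29 × 15 + 31 × -14 = 1
So 29 × 15 ≡ 1 (mod 31)
The inverse is 15 mod 31 = 15
Verification: 29 × 15 = 435 = 14 × 31 + 1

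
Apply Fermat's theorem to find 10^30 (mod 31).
By Fermat's Little Theorem, 10^{30} ≡ 1 (mod 31) since 31 is prime and gcd(10, 31) = 1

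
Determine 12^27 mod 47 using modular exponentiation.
Using repeated squaring. 27 = 16 + 8 + 2 + 1 (binary 11011). Repeated squaring mod 47: 12^1 ≡ 12; 12^2 ≡ 12² = 144 ≡ 3; 12^4 ≡ 3² = 9 ≡ 9; 12^8 ≡ 9² = 81 ≡ 34; 12^16 ≡ 34² = 1156 ≡ 28. Multiply: 12^27 = 12^16 × 12^8 × 12^2 × 12^1 ≡ 28 × 34 × 3 × 12 (mod 47): 28 × 34 = 952 ≡ 12; 12 × 3 = 36 ≡ 36; 36 × 12 = 432 ≡ 9. So 12^27 ≡ 9 (mod 47).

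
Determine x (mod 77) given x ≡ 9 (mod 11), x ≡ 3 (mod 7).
31

Using the Chinese Remainder Theorem:
M = product of moduli = 77
For equation 1: M_1 = 7, 7 ≡ 7 (mod 11), inverse of 7 mod 11 is 8 (check: 7 × 8 = 56 ≡ 1 (mod 11))
For equation 2: M_2 = 11, 11 ≡ 4 (mod 7), inverse of 11 mod 7 is 2 (check: 4 × 2 = 8 ≡ 1 (mod 7))
Combine: x ≡ Σ r_i×M_i×(M_i⁻¹ mod m_i) = 9×7×8 + 3×11×2 = 504 + 66 = 570
570 mod 77 = 31
x ≡ 31 (mod 77)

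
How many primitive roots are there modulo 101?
40

The number of primitive roots modulo p is φ(p-1) = φ(100)
φ(100) = 40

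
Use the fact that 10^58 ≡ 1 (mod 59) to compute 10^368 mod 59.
By Fermat: 10^{58} ≡ 1 (mod 59). 368 = 6×58 + 20. So 10^{368} ≡ 10^{20} ≡ 35 (mod 59)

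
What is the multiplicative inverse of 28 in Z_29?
28^(-1) ≡ 28 (mod 29). Verification: 28 × 28 = 784 ≡ 1 (mod 29)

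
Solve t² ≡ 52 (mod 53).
The square roots of 52 mod 53 are 23 and 30. Verify: 23² = 529 ≡ 52 (mod 53)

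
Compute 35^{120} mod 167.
124

Using successive squaring:
Binary expansion of 120: 1111000
Powers of 35 mod 167 (each is the square of the previous):
  35^1 ≡ 35 (mod 167)
  35^2 ≡ 35² = 1225 ≡ 56 (mod 167)
  35^4 ≡ 56² = 3136 ≡ 130 (mod 167)
  35^8 ≡ 130² = 16900 ≡ 33 (mod 167)
  35^16 ≡ 33² = 1089 ≡ 87 (mod 167)
  35^32 ≡ 87² = 7569 ≡ 54 (mod 167)
  35^64 ≡ 54² = 2916 ≡ 77 (mod 167)
120 = 64 + 32 + 16 + 8, so 35^120 = 35^64 × 35^32 × 35^16 × 35^8 ≡ 77 × 54 × 87 × 33 (mod 167)
Multiplying step by step:
  77 × 54 = 4158 ≡ 150 (mod 167)
  150 × 87 = 13050 ≡ 24 (mod 167)
  24 × 33 = 792 ≡ 124 (mod 167)
Result: 35^120 ≡ 124 (mod 167)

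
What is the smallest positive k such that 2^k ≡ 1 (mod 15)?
Powers of 2 mod 15: 2^1≡2, 2^2≡4, 2^3≡8, 2^4≡1. Order = 4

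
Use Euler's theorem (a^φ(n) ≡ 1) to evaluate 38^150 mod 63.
By Euler: 38^{36} ≡ 1 (mod 63) since gcd(38, 63) = 1. 150 = 4×36 + 6. So 38^{150} ≡ 38^{6} ≡ 1 (mod 63)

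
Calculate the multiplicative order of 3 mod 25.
Powers of 3 mod 25: 3^1≡3, 3^2≡9, 3^3≡2, 3^4≡6, 3^5≡18, 3^6≡4, 3^7≡12, 3^8≡11, 3^9≡8, 3^10≡24, 3^11≡22, 3^12≡16, 3^13≡23, 3^14≡19, 3^15≡7, 3^16≡21, 3^17≡13, 3^18≡14, 3^19≡17, 3^20≡1. Order = 20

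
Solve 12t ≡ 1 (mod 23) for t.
2

Using Extended Euclidean Algorithm:
gcd(12, 23) = 1
Bezout coefficients: 12 × 2 + 23 × -1 = 1
So 12 × 2 ≡ 1 (mod 23)
The inverse is 2 mod 23 = 2
Verification: 12 × 2 = 24 = 1 × 23 + 1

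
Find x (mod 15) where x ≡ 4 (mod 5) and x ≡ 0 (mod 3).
M = 5 × 3 = 15. M₁ = 3, y₁ ≡ 2 (mod 5). M₂ = 5, y₂ ≡ 2 (mod 3). x = 4×3×2 + 0×5×2 ≡ 9 (mod 15)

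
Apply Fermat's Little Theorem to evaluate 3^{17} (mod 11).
9

By Fermat's Little Theorem, a^(p-1) ≡ 1 (mod p) for prime p and gcd(a, p) = 1
Here p = 11, so 3^10 ≡ 1 (mod 11)
We can reduce the exponent: 17 mod 10 = 7
So 3^17 ≡ 3^7 (mod 11)
Computing: 3^7 mod 11 = 9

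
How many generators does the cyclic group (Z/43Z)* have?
12

The number of primitive roots modulo p is φ(p-1) = φ(42)
φ(42) = 12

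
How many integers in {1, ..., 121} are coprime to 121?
110

Prime factorization: 121 = 11^2
Using the formula φ(n) = n × Π(1 - 1/p) for each prime factor p:
φ(121) = 121 × (1 - 1/11)
φ(121) = 110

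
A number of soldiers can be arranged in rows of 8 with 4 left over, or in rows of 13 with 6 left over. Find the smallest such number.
M = 8 × 13 = 104. M₁ = 13, y₁ ≡ 5 (mod 8). M₂ = 8, y₂ ≡ 5 (mod 13). t = 4×13×5 + 6×8×5 ≡ 84 (mod 104). The smallest positive such number is 84.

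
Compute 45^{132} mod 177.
159

Using successive squaring:
Binary expansion of 132: 10000100
Powers of 45 mod 177 (each is the square of the previous):
  45^1 ≡ 45 (mod 177)
  45^2 ≡ 45² = 2025 ≡ 78 (mod 177)
  45^4 ≡ 78² = 6084 ≡ 66 (mod 177)
  45^8 ≡ 66² = 4356 ≡ 108 (mod 177)
  45^16 ≡ 108² = 11664 ≡ 159 (mod 177)
  45^32 ≡ 159² = 25281 ≡ 147 (mod 177)
  45^64 ≡ 147² = 21609 ≡ 15 (mod 177)
  45^128 ≡ 15² = 225 ≡ 48 (mod 177)
132 = 128 + 4, so 45^132 = 45^128 × 45^4 ≡ 48 × 66 (mod 177)
Multiplying step by step:
  48 × 66 = 3168 ≡ 159 (mod 177)
Result: 45^132 ≡ 159 (mod 177)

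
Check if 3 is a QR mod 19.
By Euler's criterion: 3^{9} ≡ 18 (mod 19). Since this equals -1 (≡ 18), 3 is not a QR.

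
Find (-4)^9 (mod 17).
(-4) ≡ 13 (mod 17). 9 = 8 + 1 (binary 1001). Repeated squaring mod 17: 13^1 ≡ 13; 13^2 ≡ 13² = 169 ≡ 16; 13^4 ≡ 16² = 256 ≡ 1; 13^8 ≡ 1² = 1 ≡ 1. Multiply: (-4)^9 ≡ 13^8 × 13^1 ≡ 1 × 13 (mod 17): 1 × 13 = 13 ≡ 13. So (-4)^9 ≡ 13 (mod 17).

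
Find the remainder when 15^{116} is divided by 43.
By Fermat: 15^{42} ≡ 1 (mod 43). 116 = 2×42 + 32. So 15^{116} ≡ 15^{32} ≡ 31 (mod 43)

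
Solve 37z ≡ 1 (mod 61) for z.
37^(-1) ≡ 33 (mod 61). Verification: 37 × 33 = 1221 ≡ 1 (mod 61)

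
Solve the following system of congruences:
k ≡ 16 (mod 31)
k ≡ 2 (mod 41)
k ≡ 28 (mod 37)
38952

Using the Chinese Remainder Theorem:
M = product of moduli = 47027
For equation 1: M_1 = 1517, 1517 ≡ 29 (mod 31), inverse of 1517 mod 31 is 15 (check: 29 × 15 = 435 ≡ 1 (mod 31))
For equation 2: M_2 = 1147, 1147 ≡ 40 (mod 41), inverse of 1147 mod 41 is 40 (check: 40 × 40 = 1600 ≡ 1 (mod 41))
For equation 3: M_3 = 1271, 1271 ≡ 13 (mod 37), inverse of 1271 mod 37 is 20 (check: 13 × 20 = 260 ≡ 1 (mod 37))
Combine: k ≡ Σ r_i×M_i×(M_i⁻¹ mod m_i) = 16×1517×15 + 2×1147×40 + 28×1271×20 = 364080 + 91760 + 711760 = 1167600
1167600 mod 47027 = 38952
k ≡ 38952 (mod 47027)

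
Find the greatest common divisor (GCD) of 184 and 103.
1

Using the Euclidean algorithm:
184 = 1 × 103 + 81
103 = 1 × 81 + 22
81 = 3 × 22 + 15
22 = 1 × 15 + 7
15 = 2 × 7 + 1
7 = 7 × 1 + 0

GCD(184, 103) = 1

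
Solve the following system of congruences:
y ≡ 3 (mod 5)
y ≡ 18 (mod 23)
18

Using the Chinese Remainder Theorem:
M = product of moduli = 115
For equation 1: M_1 = 23, 23 ≡ 3 (mod 5), inverse of 23 mod 5 is 2 (check: 3 × 2 = 6 ≡ 1 (mod 5))
For equation 2: M_2 = 5, 5 ≡ 5 (mod 23), inverse of 5 mod 23 is 14 (check: 5 × 14 = 70 ≡ 1 (mod 23))
Combine: y ≡ Σ r_i×M_i×(M_i⁻¹ mod m_i) = 3×23×2 + 18×5×14 = 138 + 1260 = 1398
1398 mod 115 = 18
y ≡ 18 (mod 115)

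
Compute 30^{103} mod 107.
3

Using successive squaring:
Binary expansion of 103: 1100111
Powers of 30 mod 107 (each is the square of the previous):
  30^1 ≡ 30 (mod 107)
  30^2 ≡ 30² = 900 ≡ 44 (mod 107)
  30^4 ≡ 44² = 1936 ≡ 10 (mod 107)
  30^8 ≡ 10² = 100 ≡ 100 (mod 107)
  30^16 ≡ 100² = 10000 ≡ 49 (mod 107)
  30^32 ≡ 49² = 2401 ≡ 47 (mod 107)
  30^64 ≡ 47² = 2209 ≡ 69 (mod 107)
103 = 64 + 32 + 4 + 2 + 1, so 30^103 = 30^64 × 30^32 × 30^4 × 30^2 × 30^1 ≡ 69 × 47 × 10 × 44 × 30 (mod 107)
Multiplying step by step:
  69 × 47 = 3243 ≡ 33 (mod 107)
  33 × 10 = 330 ≡ 9 (mod 107)
  9 × 44 = 396 ≡ 75 (mod 107)
  75 × 30 = 2250 ≡ 3 (mod 107)
Result: 30^103 ≡ 3 (mod 107)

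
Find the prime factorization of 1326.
2 × 3 × 13 × 17

Divide by primes starting from smallest:
1326 ÷ 2 = 663
663 ÷ 3 = 221
221 ÷ 13 = 17
17 ÷ 17 = 1

1326 = 2 × 3 × 13 × 17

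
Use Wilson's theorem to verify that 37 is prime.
(36)! mod 37 = 36. Since this equals -1 (mod 37), Wilson confirms 37 is prime.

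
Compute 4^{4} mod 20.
16

Using successive squaring:
Binary expansion of 4: 100
Powers of 4 mod 20 (each is the square of the previous):
  4^1 ≡ 4 (mod 20)
  4^2 ≡ 4² = 16 ≡ 16 (mod 20)
  4^4 ≡ 16² = 256 ≡ 16 (mod 20)
4 is a power of 2, so 4^4 is the last square: ≡ 16 (mod 20)
Result: 4^4 ≡ 16 (mod 20)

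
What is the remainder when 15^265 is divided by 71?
Using Fermat: 15^{70} ≡ 1 (mod 71). 265 ≡ 55 (mod 70). So 15^{265} ≡ 15^{55} ≡ 32 (mod 71)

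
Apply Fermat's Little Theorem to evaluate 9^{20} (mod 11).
1

By Fermat's Little Theorem, a^(p-1) ≡ 1 (mod p) for prime p and gcd(a, p) = 1
Here p = 11, so 9^10 ≡ 1 (mod 11)
We can reduce the exponent: 20 mod 10 = 0
So 9^20 ≡ 9^0 (mod 11)
Computing: 9^0 mod 11 = 1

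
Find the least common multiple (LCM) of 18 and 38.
342

First find GCD(18, 38) using the Euclidean algorithm:
18 = 0 × 38 + 18
38 = 2 × 18 + 2
18 = 9 × 2 + 0
GCD(18, 38) = 2

LCM formula: LCM(a, b) = (a × b) / GCD(a, b)
LCM(18, 38) = (18 × 38) / 2
LCM(18, 38) = 684 / 2
LCM(18, 38) = 342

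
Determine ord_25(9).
Powers of 9 mod 25: 9^1≡9, 9^2≡6, 9^3≡4, 9^4≡11, 9^5≡24, 9^6≡16, 9^7≡19, 9^8≡21, 9^9≡14, 9^10≡1. Order = 10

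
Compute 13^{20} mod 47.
4

Using successive squaring:
Binary expansion of 20: 10100
Powers of 13 mod 47 (each is the square of the previous):
  13^1 ≡ 13 (mod 47)
  13^2 ≡ 13² = 169 ≡ 28 (mod 47)
  13^4 ≡ 28² = 784 ≡ 32 (mod 47)
  13^8 ≡ 32² = 1024 ≡ 37 (mod 47)
  13^16 ≡ 37² = 1369 ≡ 6 (mod 47)
20 = 16 + 4, so 13^20 = 13^16 × 13^4 ≡ 6 × 32 (mod 47)
Multiplying step by step:
  6 × 32 = 192 ≡ 4 (mod 47)
Result: 13^20 ≡ 4 (mod 47)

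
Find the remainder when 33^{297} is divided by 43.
By Fermat: 33^{42} ≡ 1 (mod 43). 297 = 7×42 + 3. So 33^{297} ≡ 33^{3} ≡ 32 (mod 43)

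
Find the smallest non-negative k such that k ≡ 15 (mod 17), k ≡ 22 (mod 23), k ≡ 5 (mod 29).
9314

Using the Chinese Remainder Theorem:
M = product of moduli = 11339
For equation 1: M_1 = 667, 667 ≡ 4 (mod 17), inverse of 667 mod 17 is 13 (check: 4 × 13 = 52 ≡ 1 (mod 17))
For equation 2: M_2 = 493, 493 ≡ 10 (mod 23), inverse of 493 mod 23 is 7 (check: 10 × 7 = 70 ≡ 1 (mod 23))
For equation 3: M_3 = 391, 391 ≡ 14 (mod 29), inverse of 391 mod 29 is 27 (check: 14 × 27 = 378 ≡ 1 (mod 29))
Combine: k ≡ Σ r_i×M_i×(M_i⁻¹ mod m_i) = 15×667×13 + 22×493×7 + 5×391×27 = 130065 + 75922 + 52785 = 258772
258772 mod 11339 = 9314
k ≡ 9314 (mod 11339)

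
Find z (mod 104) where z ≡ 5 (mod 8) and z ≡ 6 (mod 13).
M = 8 × 13 = 104. M₁ = 13, y₁ ≡ 5 (mod 8). M₂ = 8, y₂ ≡ 5 (mod 13). z = 5×13×5 + 6×8×5 ≡ 45 (mod 104)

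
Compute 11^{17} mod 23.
14

Using successive squaring:
Binary expansion of 17: 10001
Powers of 11 mod 23 (each is the square of the previous):
  11^1 ≡ 11 (mod 23)
  11^2 ≡ 11² = 121 ≡ 6 (mod 23)
  11^4 ≡ 6² = 36 ≡ 13 (mod 23)
  11^8 ≡ 13² = 169 ≡ 8 (mod 23)
  11^16 ≡ 8² = 64 ≡ 18 (mod 23)
17 = 16 + 1, so 11^17 = 11^16 × 11^1 ≡ 18 × 11 (mod 23)
Multiplying step by step:
  18 × 11 = 198 ≡ 14 (mod 23)
Result: 11^17 ≡ 14 (mod 23)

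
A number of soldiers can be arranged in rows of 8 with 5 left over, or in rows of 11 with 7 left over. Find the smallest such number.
M = 8 × 11 = 88. M₁ = 11, y₁ ≡ 3 (mod 8). M₂ = 8, y₂ ≡ 7 (mod 11). y = 5×11×3 + 7×8×7 ≡ 29 (mod 88). The smallest positive such number is 29.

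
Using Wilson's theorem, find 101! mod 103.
(102)! = (101)! × (102) ≡ -1 (mod 103). So (101)! ≡ -1 × (102)^(-1) ≡ (-1)×(-1) = 1 (mod 103)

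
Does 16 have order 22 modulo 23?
p - 1 = 22 has prime divisors 2, 11. Check 16^(22/q) mod 23 for each: 16^(22/2) = 16^11 ≡ 1, 16^(22/11) = 16^2 ≡ 3 (mod 23). Since 16^11 ≡ 1 (mod 23), the order of 16 divides 11 (in fact the order is 11) ≠ 22, so it is not a primitive root.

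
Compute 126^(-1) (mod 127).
126^(-1) ≡ 126 (mod 127). Verification: 126 × 126 = 15876 ≡ 1 (mod 127)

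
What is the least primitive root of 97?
5

A primitive root g modulo p has order p-1 = 96
Prime divisors of 96: [2, 3]
g is a primitive root iff g^(96/q) ≢ 1 (mod 97) for each prime divisor q
Testing small values:
  g = 2: 2^48 ≡ 1, 2^32 ≡ 35 (mod 97) → 2^48 ≡ 1, not primitive root
  g = 3: 3^48 ≡ 1, 3^32 ≡ 35 (mod 97) → 3^48 ≡ 1, not primitive root
  g = 4: 4^48 ≡ 1, 4^32 ≡ 61 (mod 97) → 4^48 ≡ 1, not primitive root
  g = 5: 5^48 ≡ 96, 5^32 ≡ 35 (mod 97) → none is 1, primitive root!
The smallest primitive root is 5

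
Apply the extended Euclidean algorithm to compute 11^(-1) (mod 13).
Extended GCD: 11(6) + 13(-5) = 1. So 11^(-1) ≡ 6 ≡ 6 (mod 13). Verify: 11 × 6 = 66 ≡ 1 (mod 13)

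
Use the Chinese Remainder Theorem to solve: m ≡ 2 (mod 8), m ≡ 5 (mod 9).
M = 8 × 9 = 72. M₁ = 9, y₁ ≡ 1 (mod 8). M₂ = 8, y₂ ≡ 8 (mod 9). m = 2×9×1 + 5×8×8 ≡ 50 (mod 72)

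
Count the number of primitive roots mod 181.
Number of primitive roots mod 181 = φ(180) = 48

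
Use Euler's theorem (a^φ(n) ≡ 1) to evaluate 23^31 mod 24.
By Euler: 23^{8} ≡ 1 (mod 24) since gcd(23, 24) = 1. 31 = 3×8 + 7. So 23^{31} ≡ 23^{7} ≡ 23 (mod 24)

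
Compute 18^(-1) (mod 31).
19

Using Extended Euclidean Algorithm:
gcd(18, 31) = 1
Bezout coefficients: 18 × -12 + 31 × 7 = 1
So 18 × -12 ≡ 1 (mod 31)
The inverse is -12 mod 31 = 19
Verification: 18 × 19 = 342 = 11 × 31 + 1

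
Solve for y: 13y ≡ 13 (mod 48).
1

Since gcd(13, 48) = 1 divides 13, a solution exists.
Multiply both sides by the inverse of 13 mod 48:
  13^(-1) mod 48 = 37
  x ≡ 37 × 13 ≡ 481 ≡ 1 (mod 48)
Verification: 13 × 1 = 13 = 0 × 48 + 13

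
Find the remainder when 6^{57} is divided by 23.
By Fermat: 6^{22} ≡ 1 (mod 23). 57 = 2×22 + 13. So 6^{57} ≡ 6^{13} ≡ 13 (mod 23)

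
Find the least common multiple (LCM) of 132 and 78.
1716

First find GCD(132, 78) using the Euclidean algorithm:
132 = 1 × 78 + 54
78 = 1 × 54 + 24
54 = 2 × 24 + 6
24 = 4 × 6 + 0
GCD(132, 78) = 6

LCM formula: LCM(a, b) = (a × b) / GCD(a, b)
LCM(132, 78) = (132 × 78) / 6
LCM(132, 78) = 10296 / 6
LCM(132, 78) = 1716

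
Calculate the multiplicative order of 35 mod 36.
Powers of 35 mod 36: 35^1≡35, 35^2≡1. Order = 2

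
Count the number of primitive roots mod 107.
Number of primitive roots mod 107 = φ(106) = 52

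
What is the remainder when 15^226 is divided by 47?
Using Fermat: 15^{46} ≡ 1 (mod 47). 226 ≡ 42 (mod 46). So 15^{226} ≡ 15^{42} ≡ 8 (mod 47)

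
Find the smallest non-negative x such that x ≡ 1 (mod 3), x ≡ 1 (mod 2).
1

Using the Chinese Remainder Theorem:
M = product of moduli = 6
For equation 1: M_1 = 2, 2 ≡ 2 (mod 3), inverse of 2 mod 3 is 2 (check: 2 × 2 = 4 ≡ 1 (mod 3))
For equation 2: M_2 = 3, 3 ≡ 1 (mod 2), inverse of 3 mod 2 is 1 (check: 1 × 1 = 1 ≡ 1 (mod 2))
Combine: x ≡ Σ r_i×M_i×(M_i⁻¹ mod m_i) = 1×2×2 + 1×3×1 = 4 + 3 = 7
7 mod 6 = 1
x ≡ 1 (mod 6)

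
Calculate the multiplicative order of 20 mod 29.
Powers of 20 mod 29: 20^1≡20, 20^2≡23, 20^3≡25, 20^4≡7, 20^5≡24, 20^6≡16, 20^7≡1. Order = 7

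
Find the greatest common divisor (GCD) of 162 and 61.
1

Using the Euclidean algorithm:
162 = 2 × 61 + 40
61 = 1 × 40 + 21
40 = 1 × 21 + 19
21 = 1 × 19 + 2
19 = 9 × 2 + 1
2 = 2 × 1 + 0

GCD(162, 61) = 1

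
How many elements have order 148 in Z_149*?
Number of primitive roots mod 149 = φ(148) = 72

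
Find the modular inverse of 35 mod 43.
35^(-1) ≡ 16 (mod 43). Verification: 35 × 16 = 560 ≡ 1 (mod 43)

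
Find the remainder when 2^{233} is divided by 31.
By Fermat: 2^{30} ≡ 1 (mod 31). 233 = 7×30 + 23. So 2^{233} ≡ 2^{23} ≡ 8 (mod 31)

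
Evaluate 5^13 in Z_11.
Using Fermat: 5^{10} ≡ 1 (mod 11). 13 ≡ 3 (mod 10). So 5^{13} ≡ 5^{3} ≡ 4 (mod 11)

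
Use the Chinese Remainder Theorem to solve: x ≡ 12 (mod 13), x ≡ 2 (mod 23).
25

Using the Chinese Remainder Theorem:
M = product of moduli = 299
For equation 1: M_1 = 23, 23 ≡ 10 (mod 13), inverse of 23 mod 13 is 4 (check: 10 × 4 = 40 ≡ 1 (mod 13))
For equation 2: M_2 = 13, 13 ≡ 13 (mod 23), inverse of 13 mod 23 is 16 (check: 13 × 16 = 208 ≡ 1 (mod 23))
Combine: x ≡ Σ r_i×M_i×(M_i⁻¹ mod m_i) = 12×23×4 + 2×13×16 = 1104 + 416 = 1520
1520 mod 299 = 25
x ≡ 25 (mod 299)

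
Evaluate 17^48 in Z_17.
Using repeated squaring. 17 ≡ 0 (mod 17). 48 = 32 + 16 (binary 110000). Repeated squaring mod 17: 0^1 ≡ 0; 0^2 ≡ 0² = 0 ≡ 0; 0^4 ≡ 0² = 0 ≡ 0; 0^8 ≡ 0² = 0 ≡ 0; 0^16 ≡ 0² = 0 ≡ 0; 0^32 ≡ 0² = 0 ≡ 0. Multiply: 17^48 ≡ 0^32 × 0^16 ≡ 0 × 0 (mod 17): 0 × 0 = 0 ≡ 0. So 17^48 ≡ 0 (mod 17).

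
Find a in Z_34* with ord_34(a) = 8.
9 has order 8 mod 34 since 9^{8} ≡ 1 (mod 34) and no smaller power works.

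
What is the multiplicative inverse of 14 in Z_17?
14^(-1) ≡ 11 (mod 17). Verification: 14 × 11 = 154 ≡ 1 (mod 17)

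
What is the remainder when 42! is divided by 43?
By Wilson's theorem, (42)! ≡ -1 ≡ 42 (mod 43)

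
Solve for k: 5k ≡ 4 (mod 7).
5

Since gcd(5, 7) = 1 divides 4, a solution exists.
Multiply both sides by the inverse of 5 mod 7:
  5^(-1) mod 7 = 3
  x ≡ 3 × 4 ≡ 12 ≡ 5 (mod 7)
Verification: 5 × 5 = 25 = 3 × 7 + 4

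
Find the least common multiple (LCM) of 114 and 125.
14250

First find GCD(114, 125) using the Euclidean algorithm:
114 = 0 × 125 + 114
125 = 1 × 114 + 11
114 = 10 × 11 + 4
11 = 2 × 4 + 3
4 = 1 × 3 + 1
3 = 3 × 1 + 0
GCD(114, 125) = 1

LCM formula: LCM(a, b) = (a × b) / GCD(a, b)
LCM(114, 125) = (114 × 125) / 1
LCM(114, 125) = 14250 / 1
LCM(114, 125) = 14250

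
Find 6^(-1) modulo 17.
3

Using Extended Euclidean Algorithm:
gcd(6, 17) = 1
Bezout coefficients: 6 × 3 + 17 × -1 = 1
So 6 × 3 ≡ 1 (mod 17)
The inverse is 3 mod 17 = 3
Verification: 6 × 3 = 18 = 1 × 17 + 1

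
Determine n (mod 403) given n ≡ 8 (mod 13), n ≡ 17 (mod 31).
203

Using the Chinese Remainder Theorem:
M = product of moduli = 403
For equation 1: M_1 = 31, 31 ≡ 5 (mod 13), inverse of 31 mod 13 is 8 (check: 5 × 8 = 40 ≡ 1 (mod 13))
For equation 2: M_2 = 13, 13 ≡ 13 (mod 31), inverse of 13 mod 31 is 12 (check: 13 × 12 = 156 ≡ 1 (mod 31))
Combine: n ≡ Σ r_i×M_i×(M_i⁻¹ mod m_i) = 8×31×8 + 17×13×12 = 1984 + 2652 = 4636
4636 mod 403 = 203
n ≡ 203 (mod 403)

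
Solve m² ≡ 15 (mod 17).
The square roots of 15 mod 17 are 7 and 10. Verify: 7² = 49 ≡ 15 (mod 17)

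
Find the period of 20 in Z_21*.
Powers of 20 mod 21: 20^1≡20, 20^2≡1. Order = 2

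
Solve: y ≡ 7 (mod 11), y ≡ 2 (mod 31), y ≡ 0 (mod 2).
M = 11 × 31 × 2 = 682. M₁ = 62, y₁ ≡ 8 (mod 11). M₂ = 22, y₂ ≡ 24 (mod 31). M₃ = 341, y₃ ≡ 1 (mod 2). y = 7×62×8 + 2×22×24 + 0×341×1 ≡ 436 (mod 682)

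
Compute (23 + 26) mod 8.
1

(23 + 26) = 49
49 mod 8 = 1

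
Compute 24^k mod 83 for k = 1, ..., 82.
g^1, g^2, ..., g^{82} mod 83: {24, 78, 46, 25, 19, 41, 71, 44, 60, 29, 32, 21, 6, 61, 53, 27, 67, 31, 80, 11, 15, 28, 8, 26, 43, 36, 34, 69, 79, 70, 20, 65, 66, 7, 2, 48, 73, 9, 50, 38, 82, 59, 5, 37, 58, 64, 42, 12, 39, 23, 54, 51, 62, 77, 22, 30, 56, 16, 52, 3, 72, 68, 55, 75, 57, 40, 47, 49, 14, 4, 13, 63, 18, 17, 76, 81, 35, 10, 74, 33, 45, 1}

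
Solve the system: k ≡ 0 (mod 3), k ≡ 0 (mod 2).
M = 3 × 2 = 6. M₁ = 2, y₁ ≡ 2 (mod 3). M₂ = 3, y₂ ≡ 1 (mod 2). k = 0×2×2 + 0×3×1 ≡ 0 (mod 6)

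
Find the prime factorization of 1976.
2^3 × 13 × 19

Divide by primes starting from smallest:
1976 ÷ 2 = 988
988 ÷ 2 = 494
494 ÷ 2 = 247
247 ÷ 13 = 19
19 ÷ 19 = 1

1976 = 2^3 × 13 × 19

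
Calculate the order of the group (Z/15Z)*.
8

Prime factorization: 15 = 3 × 5
Using the formula φ(n) = n × Π(1 - 1/p) for each prime factor p:
φ(15) = 15 × (1 - 1/3) × (1 - 1/5)
φ(15) = 8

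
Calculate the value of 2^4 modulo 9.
4 = 4 (binary 100). Repeated squaring mod 9: 2^1 ≡ 2; 2^2 ≡ 2² = 4 ≡ 4; 2^4 ≡ 4² = 16 ≡ 7. So 2^4 ≡ 7 (mod 9).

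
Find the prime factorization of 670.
2 × 5 × 67

Divide by primes starting from smallest:
670 ÷ 2 = 335
335 ÷ 5 = 67
67 ÷ 67 = 1

670 = 2 × 5 × 67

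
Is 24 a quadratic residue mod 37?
By Euler's criterion: 24^{18} ≡ 36 (mod 37). Since this equals -1 (≡ 36), 24 is not a QR.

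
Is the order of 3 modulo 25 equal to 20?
Yes, ord_25(3) = 20.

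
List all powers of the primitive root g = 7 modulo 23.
g^1, g^2, ..., g^{22} mod 23: {7, 3, 21, 9, 17, 4, 5, 12, 15, 13, 22, 16, 20, 2, 14, 6, 19, 18, 11, 8, 10, 1}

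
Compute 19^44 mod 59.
Using repeated squaring. 44 = 32 + 8 + 4 (binary 101100). Repeated squaring mod 59: 19^1 ≡ 19; 19^2 ≡ 19² = 361 ≡ 7; 19^4 ≡ 7² = 49 ≡ 49; 19^8 ≡ 49² = 2401 ≡ 41; 19^16 ≡ 41² = 1681 ≡ 29; 19^32 ≡ 29² = 841 ≡ 15. Multiply: 19^44 = 19^32 × 19^8 × 19^4 ≡ 15 × 41 × 49 (mod 59): 15 × 41 = 615 ≡ 25; 25 × 49 = 1225 ≡ 45. So 19^44 ≡ 45 (mod 59).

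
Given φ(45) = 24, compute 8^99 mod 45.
By Euler: 8^{24} ≡ 1 (mod 45) since gcd(8, 45) = 1. 99 = 4×24 + 3. So 8^{99} ≡ 8^{3} ≡ 17 (mod 45)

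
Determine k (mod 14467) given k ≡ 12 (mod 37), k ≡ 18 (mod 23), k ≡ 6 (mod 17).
6228

Using the Chinese Remainder Theorem:
M = product of moduli = 14467
For equation 1: M_1 = 391, 391 ≡ 21 (mod 37), inverse of 391 mod 37 is 30 (check: 21 × 30 = 630 ≡ 1 (mod 37))
For equation 2: M_2 = 629, 629 ≡ 8 (mod 23), inverse of 629 mod 23 is 3 (check: 8 × 3 = 24 ≡ 1 (mod 23))
For equation 3: M_3 = 851, 851 ≡ 1 (mod 17), inverse of 851 mod 17 is 1 (check: 1 × 1 = 1 ≡ 1 (mod 17))
Combine: k ≡ Σ r_i×M_i×(M_i⁻¹ mod m_i) = 12×391×30 + 18×629×3 + 6×851×1 = 140760 + 33966 + 5106 = 179832
179832 mod 14467 = 6228
k ≡ 6228 (mod 14467)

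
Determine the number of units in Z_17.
16

Prime factorization: 17 = 17
Using the formula φ(n) = n × Π(1 - 1/p) for each prime factor p:
φ(17) = 17 × (1 - 1/17)
φ(17) = 16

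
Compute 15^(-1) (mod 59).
4

Using Extended Euclidean Algorithm:
gcd(15, 59) = 1
Bezout coefficients: 15 × 4 + 59 × -1 = 1
So 15 × 4 ≡ 1 (mod 59)
The inverse is 4 mod 59 = 4
Verification: 15 × 4 = 60 = 1 × 59 + 1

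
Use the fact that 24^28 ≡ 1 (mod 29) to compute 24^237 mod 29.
By Fermat: 24^{28} ≡ 1 (mod 29). 237 = 8×28 + 13. So 24^{237} ≡ 24^{13} ≡ 23 (mod 29)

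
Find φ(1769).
1680

Prime factorization: 1769 = 29 × 61
Using the formula φ(n) = n × Π(1 - 1/p) for each prime factor p:
φ(1769) = 1769 × (1 - 1/29) × (1 - 1/61)
φ(1769) = 1680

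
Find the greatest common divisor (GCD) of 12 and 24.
12

Using the Euclidean algorithm:
12 = 0 × 24 + 12
24 = 2 × 12 + 0

GCD(12, 24) = 12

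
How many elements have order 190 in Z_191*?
Number of primitive roots mod 191 = φ(190) = 72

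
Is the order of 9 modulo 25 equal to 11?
No, the actual order is 10, not 11.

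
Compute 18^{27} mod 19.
18

Using successive squaring:
Binary expansion of 27: 11011
Powers of 18 mod 19 (each is the square of the previous):
  18^1 ≡ 18 (mod 19)
  18^2 ≡ 18² = 324 ≡ 1 (mod 19)
  18^4 ≡ 1² = 1 ≡ 1 (mod 19)
  18^8 ≡ 1² = 1 ≡ 1 (mod 19)
  18^16 ≡ 1² = 1 ≡ 1 (mod 19)
27 = 16 + 8 + 2 + 1, so 18^27 = 18^16 × 18^8 × 18^2 × 18^1 ≡ 1 × 1 × 1 × 18 (mod 19)
Multiplying step by step:
  1 × 1 = 1 ≡ 1 (mod 19)
  1 × 1 = 1 ≡ 1 (mod 19)
  1 × 18 = 18 ≡ 18 (mod 19)
Result: 18^27 ≡ 18 (mod 19)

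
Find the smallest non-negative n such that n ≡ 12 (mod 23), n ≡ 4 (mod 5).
104

Using the Chinese Remainder Theorem:
M = product of moduli = 115
For equation 1: M_1 = 5, 5 ≡ 5 (mod 23), inverse of 5 mod 23 is 14 (check: 5 × 14 = 70 ≡ 1 (mod 23))
For equation 2: M_2 = 23, 23 ≡ 3 (mod 5), inverse of 23 mod 5 is 2 (check: 3 × 2 = 6 ≡ 1 (mod 5))
Combine: n ≡ Σ r_i×M_i×(M_i⁻¹ mod m_i) = 12×5×14 + 4×23×2 = 840 + 184 = 1024
1024 mod 115 = 104
n ≡ 104 (mod 115)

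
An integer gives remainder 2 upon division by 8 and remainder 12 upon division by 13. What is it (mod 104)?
M = 8 × 13 = 104. M₁ = 13, y₁ ≡ 5 (mod 8). M₂ = 8, y₂ ≡ 5 (mod 13). y = 2×13×5 + 12×8×5 ≡ 90 (mod 104). The smallest positive such number is 90.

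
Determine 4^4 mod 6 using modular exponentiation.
4 = 4 (binary 100). Repeated squaring mod 6: 4^1 ≡ 4; 4^2 ≡ 4² = 16 ≡ 4; 4^4 ≡ 4² = 16 ≡ 4. So 4^4 ≡ 4 (mod 6).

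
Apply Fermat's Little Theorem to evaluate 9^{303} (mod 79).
62

By Fermat's Little Theorem, a^(p-1) ≡ 1 (mod p) for prime p and gcd(a, p) = 1
Here p = 79, so 9^78 ≡ 1 (mod 79)
We can reduce the exponent: 303 mod 78 = 69
So 9^303 ≡ 9^69 (mod 79)
Computing: 9^69 mod 79 = 62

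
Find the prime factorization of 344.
2^3 × 43

Divide by primes starting from smallest:
344 ÷ 2 = 172
172 ÷ 2 = 86
86 ÷ 2 = 43
43 ÷ 43 = 1

344 = 2^3 × 43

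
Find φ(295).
232

Prime factorization: 295 = 5 × 59
Using the formula φ(n) = n × Π(1 - 1/p) for each prime factor p:
φ(295) = 295 × (1 - 1/5) × (1 - 1/59)
φ(295) = 232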